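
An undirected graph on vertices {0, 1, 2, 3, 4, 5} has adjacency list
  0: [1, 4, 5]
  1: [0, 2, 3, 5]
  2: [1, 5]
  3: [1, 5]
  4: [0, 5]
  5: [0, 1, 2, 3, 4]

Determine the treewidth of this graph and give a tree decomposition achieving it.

Treewidth 2.
One such decomposition:
Bags: B1 = {0, 4, 5}  B2 = {0, 1, 5}  B3 = {1, 2, 5}  B4 = {1, 3, 5}
Tree: B1–B2, B2–B3, B3–B4

Each bag holds 3 vertices, so the decomposition has width 2, which upper-bounds the treewidth. For the lower bound, the 3 vertices {0, 1, 5} are pairwise adjacent, and any tree decomposition puts a clique entirely inside one bag — forcing width ≥ 2. Hence tw(G) = 2 exactly.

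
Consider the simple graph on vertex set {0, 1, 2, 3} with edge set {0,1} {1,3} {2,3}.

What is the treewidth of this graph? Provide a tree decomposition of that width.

Every bag has size at most 2, so the width is 2 − 1 = 1 and tw(G) ≤ 1. Any graph with an edge has treewidth ≥ 1, and G has the edge 0–1. Combining the bounds, tw(G) = 1.

Treewidth 1.
One optimal decomposition is:
Bags: B1 = {0, 1}  B2 = {1, 3}  B3 = {2, 3}
Tree: B1–B2, B2–B3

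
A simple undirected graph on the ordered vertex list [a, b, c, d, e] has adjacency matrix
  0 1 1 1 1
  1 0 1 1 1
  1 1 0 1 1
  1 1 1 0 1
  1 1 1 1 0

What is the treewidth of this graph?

4

A width-4 tree decomposition is:
Bags: B1 = {a, b, c, d, e}
Tree: (single bag)
A single bag containing all 5 vertices is trivially a valid decomposition of width 4. For the lower bound, the 5 vertices {a, b, c, d, e} are pairwise adjacent, and any tree decomposition puts a clique entirely inside one bag — forcing width ≥ 4. Combining the bounds, tw(G) = 4.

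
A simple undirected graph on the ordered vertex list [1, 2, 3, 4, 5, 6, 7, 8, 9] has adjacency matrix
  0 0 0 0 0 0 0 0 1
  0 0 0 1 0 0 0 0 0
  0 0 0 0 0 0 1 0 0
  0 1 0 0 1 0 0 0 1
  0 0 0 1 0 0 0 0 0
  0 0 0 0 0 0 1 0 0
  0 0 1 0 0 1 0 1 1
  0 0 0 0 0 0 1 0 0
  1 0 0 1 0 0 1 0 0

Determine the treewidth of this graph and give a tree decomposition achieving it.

Treewidth 1.
One optimal decomposition is:
Bags: B1 = {6, 7}  B2 = {7, 8}  B3 = {7, 9}  B4 = {3, 7}  B5 = {1, 9}  B6 = {4, 9}  B7 = {4, 5}  B8 = {2, 4}
Tree: B1–B2, B1–B3, B2–B4, B3–B5, B5–B6, B6–B7, B7–B8

The largest bag has 2 vertices, giving width 1; this decomposition certifies tw(G) ≤ 1. G has an edge, so its treewidth is at least 1. Therefore the treewidth is 1.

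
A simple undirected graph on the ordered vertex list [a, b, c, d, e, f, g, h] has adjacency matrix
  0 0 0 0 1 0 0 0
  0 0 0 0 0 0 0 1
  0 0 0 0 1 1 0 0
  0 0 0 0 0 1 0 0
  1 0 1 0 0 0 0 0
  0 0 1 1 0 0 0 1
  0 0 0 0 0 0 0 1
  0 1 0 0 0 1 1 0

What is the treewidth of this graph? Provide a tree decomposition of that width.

Treewidth 1.
Bags: B1 = {d, f}  B2 = {f, h}  B3 = {b, h}  B4 = {c, f}  B5 = {c, e}  B6 = {g, h}  B7 = {a, e}
Tree: B1–B2, B2–B3, B1–B4, B4–B5, B3–B6, B5–B7

The largest bag has 2 vertices, giving width 1; this decomposition certifies tw(G) ≤ 1. Since G has at least one edge (e.g. f–d), it is not an edgeless graph, so tw(G) ≥ 1. The upper and lower bounds meet at 1, so that is the treewidth.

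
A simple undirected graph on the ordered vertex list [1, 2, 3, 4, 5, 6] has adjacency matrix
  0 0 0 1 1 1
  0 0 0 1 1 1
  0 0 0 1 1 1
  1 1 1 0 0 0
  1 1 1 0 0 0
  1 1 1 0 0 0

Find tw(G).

3

A width-3 tree decomposition is:
Bags: B1 = {3, 4, 5, 6}  B2 = {1, 4, 5, 6}  B3 = {2, 4, 5, 6}
Tree: B1–B2, B2–B3
The largest bag has 4 vertices, giving width 3; this decomposition certifies tw(G) ≤ 3. For the lower bound: the 4 vertex sets {3,5}, {1,6}, {4}, {2} are disjoint, each induces a connected subgraph, and every pair is joined by at least one edge of G. Contracting each set to a single vertex therefore yields K_{4} as a minor, and since treewidth is minor-monotone, tw(G) ≥ tw(K_{4}) = 3. Therefore the treewidth is 3.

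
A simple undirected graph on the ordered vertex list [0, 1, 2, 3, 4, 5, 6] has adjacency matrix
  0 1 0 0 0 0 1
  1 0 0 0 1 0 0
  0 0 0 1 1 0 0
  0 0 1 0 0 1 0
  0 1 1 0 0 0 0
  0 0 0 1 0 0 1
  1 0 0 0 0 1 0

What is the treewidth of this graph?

A width-2 tree decomposition is:
Bags: B1 = {2, 3, 4}  B2 = {1, 3, 4}  B3 = {0, 1, 3}  B4 = {0, 3, 6}  B5 = {3, 5, 6}
Tree: B1–B2, B2–B3, B3–B4, B4–B5
Every bag has size at most 3, so the width is 3 − 1 = 2 and tw(G) ≤ 2. For the lower bound, G contains the cycle 3–2–4–1–0–6–5–3, so G is not a forest; only forests have treewidth ≤ 1, hence tw(G) ≥ 2. Hence tw(G) = 2 exactly.

2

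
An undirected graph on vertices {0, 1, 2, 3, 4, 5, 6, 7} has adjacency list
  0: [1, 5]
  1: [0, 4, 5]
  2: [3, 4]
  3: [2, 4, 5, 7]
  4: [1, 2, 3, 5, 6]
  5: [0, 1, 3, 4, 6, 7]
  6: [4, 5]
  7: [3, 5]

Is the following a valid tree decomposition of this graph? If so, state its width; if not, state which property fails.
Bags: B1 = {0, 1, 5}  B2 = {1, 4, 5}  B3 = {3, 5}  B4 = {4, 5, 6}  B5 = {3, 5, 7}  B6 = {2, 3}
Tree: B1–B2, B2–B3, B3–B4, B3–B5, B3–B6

A tree decomposition must satisfy three properties: every vertex lies in some bag; for every edge, both endpoints lie together in some bag; and for every vertex, the bags containing it form a connected subtree. Here edge (4,3) lies in no bag, so the decomposition is invalid.

No — edge (4,3) lies in no bag.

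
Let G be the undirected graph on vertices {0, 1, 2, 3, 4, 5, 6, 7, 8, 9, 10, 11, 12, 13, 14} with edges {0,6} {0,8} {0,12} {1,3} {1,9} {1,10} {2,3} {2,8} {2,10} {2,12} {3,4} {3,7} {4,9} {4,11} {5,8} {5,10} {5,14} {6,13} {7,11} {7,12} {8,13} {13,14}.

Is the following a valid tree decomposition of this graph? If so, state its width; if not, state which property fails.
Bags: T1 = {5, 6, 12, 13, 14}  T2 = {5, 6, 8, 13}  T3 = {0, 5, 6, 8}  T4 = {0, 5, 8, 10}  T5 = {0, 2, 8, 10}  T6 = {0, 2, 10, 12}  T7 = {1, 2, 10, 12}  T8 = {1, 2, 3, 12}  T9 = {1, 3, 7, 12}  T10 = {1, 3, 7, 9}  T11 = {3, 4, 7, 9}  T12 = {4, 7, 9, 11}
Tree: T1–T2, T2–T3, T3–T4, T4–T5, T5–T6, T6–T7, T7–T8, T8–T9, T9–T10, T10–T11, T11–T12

A tree decomposition must satisfy three properties: every vertex lies in some bag; for every edge, both endpoints lie together in some bag; and for every vertex, the bags containing it form a connected subtree. Here bags containing vertex 12 are not connected in the tree, so the decomposition is invalid.

No — bags containing vertex 12 are not connected in the tree.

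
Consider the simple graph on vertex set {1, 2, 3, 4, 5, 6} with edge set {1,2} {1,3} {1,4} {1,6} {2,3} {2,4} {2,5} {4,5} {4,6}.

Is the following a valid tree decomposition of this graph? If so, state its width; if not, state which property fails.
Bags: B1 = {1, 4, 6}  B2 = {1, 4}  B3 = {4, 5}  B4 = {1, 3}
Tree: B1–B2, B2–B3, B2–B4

A tree decomposition must satisfy three properties: every vertex lies in some bag; for every edge, both endpoints lie together in some bag; and for every vertex, the bags containing it form a connected subtree. Here vertex 2 appears in no bag, so the decomposition is invalid.

No — vertex 2 appears in no bag.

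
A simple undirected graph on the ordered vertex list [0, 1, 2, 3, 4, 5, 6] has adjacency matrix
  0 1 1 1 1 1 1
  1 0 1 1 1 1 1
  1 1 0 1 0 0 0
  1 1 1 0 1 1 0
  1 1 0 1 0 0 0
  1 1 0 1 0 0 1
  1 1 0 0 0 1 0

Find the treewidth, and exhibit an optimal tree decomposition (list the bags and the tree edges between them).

Treewidth 3.
One such decomposition:
Bags: B1 = {0, 1, 3, 5}  B2 = {0, 1, 5, 6}  B3 = {0, 1, 3, 4}  B4 = {0, 1, 2, 3}
Tree: B1–B2, B1–B3, B3–B4

Each bag holds 4 vertices, so the decomposition has width 3, which upper-bounds the treewidth. For the lower bound, the 4 vertices {0, 1, 2, 3} are pairwise adjacent, and any tree decomposition puts a clique entirely inside one bag — forcing width ≥ 3. The upper and lower bounds meet at 3, so that is the treewidth.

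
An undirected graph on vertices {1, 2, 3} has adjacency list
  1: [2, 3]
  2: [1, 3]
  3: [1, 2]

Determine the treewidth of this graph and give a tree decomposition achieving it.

A single bag containing all 3 vertices is trivially a valid decomposition of width 2. Conversely, {1, 2, 3} is a clique of size 3, and the vertices of any clique must share a bag in every tree decomposition; so some bag has ≥ 3 vertices and tw(G) ≥ 2. The upper and lower bounds meet at 2, so that is the treewidth.

Treewidth 2.
One optimal decomposition is:
Bags: B1 = {1, 2, 3}
Tree: (single bag)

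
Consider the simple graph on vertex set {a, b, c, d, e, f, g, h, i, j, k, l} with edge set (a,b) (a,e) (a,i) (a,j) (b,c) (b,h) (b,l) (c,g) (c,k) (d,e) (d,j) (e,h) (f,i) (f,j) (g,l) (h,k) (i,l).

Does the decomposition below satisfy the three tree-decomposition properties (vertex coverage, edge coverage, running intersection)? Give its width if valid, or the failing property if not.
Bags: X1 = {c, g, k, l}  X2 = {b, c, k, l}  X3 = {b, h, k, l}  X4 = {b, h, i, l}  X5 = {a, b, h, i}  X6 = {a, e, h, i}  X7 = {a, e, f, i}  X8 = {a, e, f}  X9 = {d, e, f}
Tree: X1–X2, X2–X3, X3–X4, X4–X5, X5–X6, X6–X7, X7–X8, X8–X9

No — vertex j appears in no bag.

A tree decomposition must satisfy three properties: every vertex lies in some bag; for every edge, both endpoints lie together in some bag; and for every vertex, the bags containing it form a connected subtree. Here vertex j appears in no bag, so the decomposition is invalid.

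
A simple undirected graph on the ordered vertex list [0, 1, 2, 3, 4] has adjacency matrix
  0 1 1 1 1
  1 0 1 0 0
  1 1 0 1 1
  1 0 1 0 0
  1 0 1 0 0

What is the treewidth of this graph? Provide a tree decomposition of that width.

Treewidth 2.
One optimal decomposition is:
Bags: B1 = {0, 1, 2}  B2 = {0, 2, 4}  B3 = {0, 2, 3}
Tree: B1–B2, B1–B3

Each bag holds 3 vertices, so the decomposition has width 2, which upper-bounds the treewidth. On the other hand G contains the 3-clique {0, 1, 2}. A clique must lie in a single bag of any decomposition, so no decomposition can have width below 2. Combining the bounds, tw(G) = 2.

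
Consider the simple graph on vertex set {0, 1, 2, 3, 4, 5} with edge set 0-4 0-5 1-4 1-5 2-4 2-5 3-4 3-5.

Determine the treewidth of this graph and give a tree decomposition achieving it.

Each bag holds 3 vertices, so the decomposition has width 2, which upper-bounds the treewidth. Since 1–5–3–4–1 is a cycle in G, G is not acyclic. Forests are exactly the graphs of treewidth ≤ 1, so tw(G) ≥ 2. Therefore the treewidth is 2.

Treewidth 2.
One such decomposition:
Bags: B1 = {1, 4, 5}  B2 = {3, 4, 5}  B3 = {0, 4, 5}  B4 = {2, 4, 5}
Tree: B1–B2, B2–B3, B3–B4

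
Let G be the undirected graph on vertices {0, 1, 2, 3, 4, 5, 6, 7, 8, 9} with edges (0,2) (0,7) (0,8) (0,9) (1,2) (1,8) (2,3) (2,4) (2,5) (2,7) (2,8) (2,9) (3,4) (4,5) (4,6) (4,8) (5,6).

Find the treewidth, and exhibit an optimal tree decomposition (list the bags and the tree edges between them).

Treewidth 2.
One optimal decomposition is:
Bags: B1 = {2, 4, 8}  B2 = {2, 4, 5}  B3 = {4, 5, 6}  B4 = {2, 3, 4}  B5 = {1, 2, 8}  B6 = {0, 2, 8}  B7 = {0, 2, 7}  B8 = {0, 2, 9}
Tree: B1–B2, B2–B3, B1–B4, B1–B5, B5–B6, B6–B7, B6–B8

The largest bag has 3 vertices, giving width 2; this decomposition certifies tw(G) ≤ 2. For the lower bound, the 3 vertices {0, 2, 8} are pairwise adjacent, and any tree decomposition puts a clique entirely inside one bag — forcing width ≥ 2. Combining the bounds, tw(G) = 2.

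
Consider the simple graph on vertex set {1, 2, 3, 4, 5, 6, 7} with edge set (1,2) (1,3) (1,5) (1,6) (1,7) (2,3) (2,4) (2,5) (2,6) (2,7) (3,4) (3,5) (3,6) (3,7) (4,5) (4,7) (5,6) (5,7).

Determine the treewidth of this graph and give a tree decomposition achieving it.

The largest bag has 5 vertices, giving width 4; this decomposition certifies tw(G) ≤ 4. For the lower bound, the 5 vertices {1, 2, 3, 5, 6} are pairwise adjacent, and any tree decomposition puts a clique entirely inside one bag — forcing width ≥ 4. The upper and lower bounds meet at 4, so that is the treewidth.

Treewidth 4.
Bags: B1 = {2, 3, 4, 5, 7}  B2 = {1, 2, 3, 5, 7}  B3 = {1, 2, 3, 5, 6}
Tree: B1–B2, B2–B3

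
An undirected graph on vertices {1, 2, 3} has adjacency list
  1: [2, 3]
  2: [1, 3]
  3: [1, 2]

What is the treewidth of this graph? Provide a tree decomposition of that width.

Treewidth 2.
Bags: B1 = {1, 2, 3}
Tree: (single bag)

With just one bag of size 3, the width is 3 − 1 = 2, so tw(G) ≤ 2. For the lower bound, the 3 vertices {1, 2, 3} are pairwise adjacent, and any tree decomposition puts a clique entirely inside one bag — forcing width ≥ 2. Hence tw(G) = 2 exactly.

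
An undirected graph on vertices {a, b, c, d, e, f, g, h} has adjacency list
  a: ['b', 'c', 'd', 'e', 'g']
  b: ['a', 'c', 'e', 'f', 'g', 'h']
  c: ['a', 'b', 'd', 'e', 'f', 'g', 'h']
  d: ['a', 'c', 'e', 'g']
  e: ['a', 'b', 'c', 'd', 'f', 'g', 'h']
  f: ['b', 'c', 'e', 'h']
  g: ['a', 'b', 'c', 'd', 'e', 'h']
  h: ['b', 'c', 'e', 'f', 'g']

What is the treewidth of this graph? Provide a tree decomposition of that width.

The largest bag has 5 vertices, giving width 4; this decomposition certifies tw(G) ≤ 4. Conversely, {b, c, e, g, h} is a clique of size 5, and the vertices of any clique must share a bag in every tree decomposition; so some bag has ≥ 5 vertices and tw(G) ≥ 4. The upper and lower bounds meet at 4, so that is the treewidth.

Treewidth 4.
Bags: B1 = {a, b, c, e, g}  B2 = {b, c, e, g, h}  B3 = {a, c, d, e, g}  B4 = {b, c, e, f, h}
Tree: B1–B2, B1–B3, B2–B4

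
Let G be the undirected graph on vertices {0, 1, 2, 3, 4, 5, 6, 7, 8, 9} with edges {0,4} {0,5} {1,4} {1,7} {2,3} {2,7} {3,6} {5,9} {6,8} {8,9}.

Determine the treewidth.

2

A width-2 tree decomposition is:
Bags: B1 = {0, 4, 5}  B2 = {1, 4, 5}  B3 = {1, 5, 7}  B4 = {2, 5, 7}  B5 = {2, 3, 5}  B6 = {3, 5, 6}  B7 = {5, 6, 8}  B8 = {5, 8, 9}
Tree: B1–B2, B2–B3, B3–B4, B4–B5, B5–B6, B6–B7, B7–B8
Every bag has size at most 3, so the width is 3 − 1 = 2 and tw(G) ≤ 2. Since 5–0–4–1–7–2–3–6–8–9–5 is a cycle in G, G is not acyclic. Forests are exactly the graphs of treewidth ≤ 1, so tw(G) ≥ 2. Hence tw(G) = 2 exactly.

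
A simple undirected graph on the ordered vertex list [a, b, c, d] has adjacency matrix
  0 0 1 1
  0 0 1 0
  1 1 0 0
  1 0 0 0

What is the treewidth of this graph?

1

A width-1 tree decomposition is:
Bags: B1 = {b, c}  B2 = {a, c}  B3 = {a, d}
Tree: B1–B2, B2–B3
The largest bag has 2 vertices, giving width 1; this decomposition certifies tw(G) ≤ 1. Any graph with an edge has treewidth ≥ 1, and G has the edge b–c. Combining the bounds, tw(G) = 1.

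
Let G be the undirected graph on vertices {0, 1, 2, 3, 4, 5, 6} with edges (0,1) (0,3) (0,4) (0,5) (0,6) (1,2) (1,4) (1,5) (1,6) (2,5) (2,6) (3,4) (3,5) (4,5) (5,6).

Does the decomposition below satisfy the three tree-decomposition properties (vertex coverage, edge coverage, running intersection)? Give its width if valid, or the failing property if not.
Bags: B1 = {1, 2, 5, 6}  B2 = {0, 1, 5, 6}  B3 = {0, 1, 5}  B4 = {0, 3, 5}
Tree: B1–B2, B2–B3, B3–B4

A tree decomposition must satisfy three properties: every vertex lies in some bag; for every edge, both endpoints lie together in some bag; and for every vertex, the bags containing it form a connected subtree. Here vertex 4 appears in no bag, so the decomposition is invalid.

No — vertex 4 appears in no bag.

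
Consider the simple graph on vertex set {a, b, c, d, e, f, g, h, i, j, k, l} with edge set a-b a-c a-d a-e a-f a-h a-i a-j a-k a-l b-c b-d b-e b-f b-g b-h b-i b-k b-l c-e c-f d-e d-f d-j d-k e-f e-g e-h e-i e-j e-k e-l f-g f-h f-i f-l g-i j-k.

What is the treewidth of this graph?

A width-4 tree decomposition is:
Bags: B1 = {b, e, f, g, i}  B2 = {a, b, e, f, i}  B3 = {a, b, d, e, f}  B4 = {a, b, d, e, k}  B5 = {a, b, e, f, l}  B6 = {a, d, e, j, k}  B7 = {a, b, c, e, f}  B8 = {a, b, e, f, h}
Tree: B1–B2, B2–B3, B3–B4, B3–B5, B4–B6, B2–B7, B7–B8
Each bag holds 5 vertices, so the decomposition has width 4, which upper-bounds the treewidth. Conversely, {a, d, e, j, k} is a clique of size 5, and the vertices of any clique must share a bag in every tree decomposition; so some bag has ≥ 5 vertices and tw(G) ≥ 4. Therefore the treewidth is 4.

4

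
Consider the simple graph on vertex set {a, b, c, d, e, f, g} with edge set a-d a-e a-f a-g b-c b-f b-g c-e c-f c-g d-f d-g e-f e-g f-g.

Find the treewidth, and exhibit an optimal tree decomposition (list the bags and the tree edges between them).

Each bag holds 4 vertices, so the decomposition has width 3, which upper-bounds the treewidth. On the other hand G contains the 4-clique {a, d, f, g}. A clique must lie in a single bag of any decomposition, so no decomposition can have width below 3. Combining the bounds, tw(G) = 3.

Treewidth 3.
Bags: B1 = {a, d, f, g}  B2 = {a, e, f, g}  B3 = {c, e, f, g}  B4 = {b, c, f, g}
Tree: B1–B2, B2–B3, B3–B4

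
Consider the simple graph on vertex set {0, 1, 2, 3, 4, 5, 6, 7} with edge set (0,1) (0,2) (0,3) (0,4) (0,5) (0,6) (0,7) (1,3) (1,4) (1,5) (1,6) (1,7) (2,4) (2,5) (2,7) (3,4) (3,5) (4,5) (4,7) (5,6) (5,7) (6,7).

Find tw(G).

A width-4 tree decomposition is:
Bags: B1 = {0, 1, 3, 4, 5}  B2 = {0, 1, 4, 5, 7}  B3 = {0, 1, 5, 6, 7}  B4 = {0, 2, 4, 5, 7}
Tree: B1–B2, B2–B3, B2–B4
The largest bag has 5 vertices, giving width 4; this decomposition certifies tw(G) ≤ 4. Conversely, {0, 1, 3, 4, 5} is a clique of size 5, and the vertices of any clique must share a bag in every tree decomposition; so some bag has ≥ 5 vertices and tw(G) ≥ 4. Hence tw(G) = 4 exactly.

4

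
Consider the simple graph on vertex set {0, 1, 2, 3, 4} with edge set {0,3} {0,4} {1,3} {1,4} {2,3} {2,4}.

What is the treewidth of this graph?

A width-2 tree decomposition is:
Bags: B1 = {1, 3, 4}  B2 = {0, 3, 4}  B3 = {2, 3, 4}
Tree: B1–B2, B2–B3
Every bag has size at most 3, so the width is 3 − 1 = 2 and tw(G) ≤ 2. For the lower bound, G contains the cycle 3–1–4–0–3, so G is not a forest; only forests have treewidth ≤ 1, hence tw(G) ≥ 2. The upper and lower bounds meet at 2, so that is the treewidth.

2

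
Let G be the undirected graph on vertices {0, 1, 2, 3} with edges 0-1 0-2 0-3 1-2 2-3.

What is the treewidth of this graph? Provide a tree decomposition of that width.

Treewidth 2.
One such decomposition:
Bags: B1 = {0, 1, 2}  B2 = {0, 2, 3}
Tree: B1–B2

Every bag has size at most 3, so the width is 3 − 1 = 2 and tw(G) ≤ 2. On the other hand G contains the 3-clique {0, 1, 2}. A clique must lie in a single bag of any decomposition, so no decomposition can have width below 2. The upper and lower bounds meet at 2, so that is the treewidth.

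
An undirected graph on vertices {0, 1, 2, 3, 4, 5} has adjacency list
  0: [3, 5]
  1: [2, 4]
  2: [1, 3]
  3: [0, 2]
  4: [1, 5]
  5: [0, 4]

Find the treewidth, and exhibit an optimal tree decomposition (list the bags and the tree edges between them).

Every bag has size at most 3, so the width is 3 − 1 = 2 and tw(G) ≤ 2. For the lower bound, G contains the cycle 1–4–5–0–3–2–1, so G is not a forest; only forests have treewidth ≤ 1, hence tw(G) ≥ 2. The upper and lower bounds meet at 2, so that is the treewidth.

Treewidth 2.
One optimal decomposition is:
Bags: B1 = {1, 4, 5}  B2 = {0, 1, 5}  B3 = {0, 1, 3}  B4 = {1, 2, 3}
Tree: B1–B2, B2–B3, B3–B4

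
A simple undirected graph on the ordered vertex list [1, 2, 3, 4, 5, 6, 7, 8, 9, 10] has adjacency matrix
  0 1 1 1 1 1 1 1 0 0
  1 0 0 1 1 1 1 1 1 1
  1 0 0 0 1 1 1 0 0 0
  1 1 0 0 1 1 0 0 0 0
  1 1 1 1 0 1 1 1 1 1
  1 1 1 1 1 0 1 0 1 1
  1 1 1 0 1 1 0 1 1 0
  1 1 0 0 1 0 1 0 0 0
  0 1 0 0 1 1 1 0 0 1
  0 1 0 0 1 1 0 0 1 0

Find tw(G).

A width-4 tree decomposition is:
Bags: B1 = {1, 2, 5, 6, 7}  B2 = {1, 3, 5, 6, 7}  B3 = {2, 5, 6, 7, 9}  B4 = {2, 5, 6, 9, 10}  B5 = {1, 2, 5, 7, 8}  B6 = {1, 2, 4, 5, 6}
Tree: B1–B2, B1–B3, B3–B4, B1–B5, B1–B6
Every bag has size at most 5, so the width is 5 − 1 = 4 and tw(G) ≤ 4. On the other hand G contains the 5-clique {1, 2, 5, 7, 8}. A clique must lie in a single bag of any decomposition, so no decomposition can have width below 4. Combining the bounds, tw(G) = 4.

4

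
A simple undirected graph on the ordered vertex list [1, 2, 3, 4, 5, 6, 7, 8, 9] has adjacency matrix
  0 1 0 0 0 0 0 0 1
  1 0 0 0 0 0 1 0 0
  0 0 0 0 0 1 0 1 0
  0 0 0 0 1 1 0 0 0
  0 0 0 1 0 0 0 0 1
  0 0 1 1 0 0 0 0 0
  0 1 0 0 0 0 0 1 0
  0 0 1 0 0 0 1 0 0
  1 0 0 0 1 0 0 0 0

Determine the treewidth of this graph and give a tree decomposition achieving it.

Treewidth 2.
One such decomposition:
Bags: B1 = {1, 2, 9}  B2 = {2, 7, 9}  B3 = {7, 8, 9}  B4 = {3, 8, 9}  B5 = {3, 6, 9}  B6 = {4, 6, 9}  B7 = {4, 5, 9}
Tree: B1–B2, B2–B3, B3–B4, B4–B5, B5–B6, B6–B7

Every bag has size at most 3, so the width is 3 − 1 = 2 and tw(G) ≤ 2. The edges 9–1–2–7–8–3–6–4–5–9 form a cycle, so G is not a tree and its treewidth is at least 2. Combining the bounds, tw(G) = 2.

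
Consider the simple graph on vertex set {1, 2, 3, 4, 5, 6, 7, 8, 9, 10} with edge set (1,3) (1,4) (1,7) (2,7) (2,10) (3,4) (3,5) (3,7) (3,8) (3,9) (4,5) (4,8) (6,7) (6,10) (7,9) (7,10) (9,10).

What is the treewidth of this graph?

A width-2 tree decomposition is:
Bags: B1 = {3, 7, 9}  B2 = {7, 9, 10}  B3 = {6, 7, 10}  B4 = {1, 3, 7}  B5 = {1, 3, 4}  B6 = {3, 4, 5}  B7 = {3, 4, 8}  B8 = {2, 7, 10}
Tree: B1–B2, B2–B3, B1–B4, B4–B5, B5–B6, B5–B7, B3–B8
Each bag holds 3 vertices, so the decomposition has width 2, which upper-bounds the treewidth. On the other hand G contains the 3-clique {7, 9, 10}. A clique must lie in a single bag of any decomposition, so no decomposition can have width below 2. Therefore the treewidth is 2.

2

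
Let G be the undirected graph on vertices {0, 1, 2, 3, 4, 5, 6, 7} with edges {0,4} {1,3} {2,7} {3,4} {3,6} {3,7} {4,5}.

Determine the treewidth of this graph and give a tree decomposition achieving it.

The largest bag has 2 vertices, giving width 1; this decomposition certifies tw(G) ≤ 1. G has an edge, so its treewidth is at least 1. Combining the bounds, tw(G) = 1.

Treewidth 1.
One such decomposition:
Bags: B1 = {3, 7}  B2 = {2, 7}  B3 = {3, 4}  B4 = {0, 4}  B5 = {3, 6}  B6 = {1, 3}  B7 = {4, 5}
Tree: B1–B2, B1–B3, B3–B4, B1–B5, B1–B6, B3–B7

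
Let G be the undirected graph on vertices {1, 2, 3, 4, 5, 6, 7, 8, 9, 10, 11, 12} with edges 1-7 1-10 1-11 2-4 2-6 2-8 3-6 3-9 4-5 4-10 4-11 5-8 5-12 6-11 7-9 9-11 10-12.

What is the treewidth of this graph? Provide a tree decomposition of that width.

The largest bag has 4 vertices, giving width 3; this decomposition certifies tw(G) ≤ 3. For the lower bound: the 4 vertex sets {5,8,12}, {10}, {4}, {1,2,6,11} are disjoint, each induces a connected subgraph, and every pair is joined by at least one edge of G. Contracting each set to a single vertex therefore yields K_{4} as a minor, and since treewidth is minor-monotone, tw(G) ≥ tw(K_{4}) = 3. The upper and lower bounds meet at 3, so that is the treewidth.

Treewidth 3.
Bags: B1 = {5, 8, 10, 12}  B2 = {4, 5, 8, 10}  B3 = {2, 4, 8, 10}  B4 = {1, 2, 4, 10}  B5 = {1, 2, 4, 11}  B6 = {1, 2, 6, 11}  B7 = {1, 6, 7, 11}  B8 = {6, 7, 9, 11}  B9 = {3, 6, 7, 9}
Tree: B1–B2, B2–B3, B3–B4, B4–B5, B5–B6, B6–B7, B7–B8, B8–B9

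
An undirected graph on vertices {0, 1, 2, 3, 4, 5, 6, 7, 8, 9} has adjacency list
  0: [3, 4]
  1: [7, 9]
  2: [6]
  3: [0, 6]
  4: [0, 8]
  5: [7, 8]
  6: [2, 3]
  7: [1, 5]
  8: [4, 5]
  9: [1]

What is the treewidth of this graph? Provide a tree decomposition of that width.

Treewidth 1.
One optimal decomposition is:
Bags: B1 = {1, 9}  B2 = {1, 7}  B3 = {5, 7}  B4 = {5, 8}  B5 = {4, 8}  B6 = {0, 4}  B7 = {0, 3}  B8 = {3, 6}  B9 = {2, 6}
Tree: B1–B2, B2–B3, B3–B4, B4–B5, B5–B6, B6–B7, B7–B8, B8–B9

Each bag holds 2 vertices, so the decomposition has width 1, which upper-bounds the treewidth. G has an edge, so its treewidth is at least 1. The upper and lower bounds meet at 1, so that is the treewidth.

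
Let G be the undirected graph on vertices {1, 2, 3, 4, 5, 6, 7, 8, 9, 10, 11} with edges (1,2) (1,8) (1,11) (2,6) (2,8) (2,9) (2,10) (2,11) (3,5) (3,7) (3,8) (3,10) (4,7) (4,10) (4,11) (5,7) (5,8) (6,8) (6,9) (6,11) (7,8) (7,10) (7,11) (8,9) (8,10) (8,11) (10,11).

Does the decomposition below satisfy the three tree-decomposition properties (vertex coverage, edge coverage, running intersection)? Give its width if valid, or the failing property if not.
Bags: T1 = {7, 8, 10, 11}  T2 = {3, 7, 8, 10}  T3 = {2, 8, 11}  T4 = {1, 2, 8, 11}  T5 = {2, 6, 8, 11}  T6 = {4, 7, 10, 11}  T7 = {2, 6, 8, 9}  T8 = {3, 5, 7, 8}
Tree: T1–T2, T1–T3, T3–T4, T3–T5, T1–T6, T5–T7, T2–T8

No — edge (10,2) lies in no bag.

A tree decomposition must satisfy three properties: every vertex lies in some bag; for every edge, both endpoints lie together in some bag; and for every vertex, the bags containing it form a connected subtree. Here edge (10,2) lies in no bag, so the decomposition is invalid.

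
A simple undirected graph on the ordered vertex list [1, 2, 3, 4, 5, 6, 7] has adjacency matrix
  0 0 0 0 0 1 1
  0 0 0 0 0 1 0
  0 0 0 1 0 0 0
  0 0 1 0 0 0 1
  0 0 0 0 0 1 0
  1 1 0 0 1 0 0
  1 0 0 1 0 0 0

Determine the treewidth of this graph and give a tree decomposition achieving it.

Treewidth 1.
One optimal decomposition is:
Bags: B1 = {1, 7}  B2 = {4, 7}  B3 = {3, 4}  B4 = {1, 6}  B5 = {2, 6}  B6 = {5, 6}
Tree: B1–B2, B2–B3, B1–B4, B4–B5, B5–B6

Every bag has size at most 2, so the width is 2 − 1 = 1 and tw(G) ≤ 1. Since G has at least one edge (e.g. 1–7), it is not an edgeless graph, so tw(G) ≥ 1. Hence tw(G) = 1 exactly.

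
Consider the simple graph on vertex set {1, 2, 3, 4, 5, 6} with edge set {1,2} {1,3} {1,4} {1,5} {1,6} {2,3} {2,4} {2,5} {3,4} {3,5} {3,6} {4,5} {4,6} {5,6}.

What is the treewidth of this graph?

A width-4 tree decomposition is:
Bags: B1 = {1, 2, 3, 4, 5}  B2 = {1, 3, 4, 5, 6}
Tree: B1–B2
The largest bag has 5 vertices, giving width 4; this decomposition certifies tw(G) ≤ 4. On the other hand G contains the 5-clique {1, 2, 3, 4, 5}. A clique must lie in a single bag of any decomposition, so no decomposition can have width below 4. Hence tw(G) = 4 exactly.

4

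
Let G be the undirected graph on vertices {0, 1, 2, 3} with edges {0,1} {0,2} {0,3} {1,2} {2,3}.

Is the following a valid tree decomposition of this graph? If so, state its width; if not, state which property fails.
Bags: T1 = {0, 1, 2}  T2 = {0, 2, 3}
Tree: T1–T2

Yes; width 2.

Every vertex of G appears in some bag (union = {0, 1, 2, 3}); every edge is covered by a bag; and for each vertex v the set of bags containing v is connected in the bag tree. The decomposition is therefore valid. The largest bag has 3 vertices, so the width is 2.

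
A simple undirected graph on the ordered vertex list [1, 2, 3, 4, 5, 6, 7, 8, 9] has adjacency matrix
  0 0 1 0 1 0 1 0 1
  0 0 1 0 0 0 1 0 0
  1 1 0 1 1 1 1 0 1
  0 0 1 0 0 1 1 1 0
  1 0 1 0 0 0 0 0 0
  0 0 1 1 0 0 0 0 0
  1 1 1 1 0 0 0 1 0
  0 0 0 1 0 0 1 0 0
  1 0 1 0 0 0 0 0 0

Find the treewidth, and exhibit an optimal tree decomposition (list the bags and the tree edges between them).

Treewidth 2.
One optimal decomposition is:
Bags: B1 = {3, 4, 7}  B2 = {1, 3, 7}  B3 = {1, 3, 5}  B4 = {4, 7, 8}  B5 = {3, 4, 6}  B6 = {2, 3, 7}  B7 = {1, 3, 9}
Tree: B1–B2, B2–B3, B1–B4, B1–B5, B1–B6, B2–B7

Each bag holds 3 vertices, so the decomposition has width 2, which upper-bounds the treewidth. Conversely, {4, 7, 8} is a clique of size 3, and the vertices of any clique must share a bag in every tree decomposition; so some bag has ≥ 3 vertices and tw(G) ≥ 2. Combining the bounds, tw(G) = 2.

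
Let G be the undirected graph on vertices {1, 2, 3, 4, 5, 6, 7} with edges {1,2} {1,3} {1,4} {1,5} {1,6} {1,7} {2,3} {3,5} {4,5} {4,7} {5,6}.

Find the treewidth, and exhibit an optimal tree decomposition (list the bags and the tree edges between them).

The largest bag has 3 vertices, giving width 2; this decomposition certifies tw(G) ≤ 2. Conversely, {1, 2, 3} is a clique of size 3, and the vertices of any clique must share a bag in every tree decomposition; so some bag has ≥ 3 vertices and tw(G) ≥ 2. Combining the bounds, tw(G) = 2.

Treewidth 2.
One such decomposition:
Bags: B1 = {1, 3, 5}  B2 = {1, 4, 5}  B3 = {1, 5, 6}  B4 = {1, 2, 3}  B5 = {1, 4, 7}
Tree: B1–B2, B2–B3, B1–B4, B2–B5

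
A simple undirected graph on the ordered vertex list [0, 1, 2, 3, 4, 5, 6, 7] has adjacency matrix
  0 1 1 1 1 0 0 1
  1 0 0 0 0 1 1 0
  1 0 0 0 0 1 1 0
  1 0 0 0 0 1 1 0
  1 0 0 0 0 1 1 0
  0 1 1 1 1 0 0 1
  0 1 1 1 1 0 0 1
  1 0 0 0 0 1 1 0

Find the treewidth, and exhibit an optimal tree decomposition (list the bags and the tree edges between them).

Treewidth 3.
Bags: B1 = {0, 2, 5, 6}  B2 = {0, 4, 5, 6}  B3 = {0, 5, 6, 7}  B4 = {0, 3, 5, 6}  B5 = {0, 1, 5, 6}
Tree: B1–B2, B2–B3, B3–B4, B4–B5

The largest bag has 4 vertices, giving width 3; this decomposition certifies tw(G) ≤ 3. For the lower bound: the 4 vertex sets {0,2}, {4,6}, {5}, {7} are disjoint, each induces a connected subgraph, and every pair is joined by at least one edge of G. Contracting each set to a single vertex therefore yields K_{4} as a minor, and since treewidth is minor-monotone, tw(G) ≥ tw(K_{4}) = 3. Hence tw(G) = 3 exactly.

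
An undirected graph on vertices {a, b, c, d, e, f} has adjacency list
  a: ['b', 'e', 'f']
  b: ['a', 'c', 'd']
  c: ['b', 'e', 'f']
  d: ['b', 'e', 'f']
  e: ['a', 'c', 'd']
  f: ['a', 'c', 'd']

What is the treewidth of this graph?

3

A width-3 tree decomposition is:
Bags: B1 = {b, c, e, f}  B2 = {b, d, e, f}  B3 = {a, b, e, f}
Tree: B1–B2, B2–B3
The largest bag has 4 vertices, giving width 3; this decomposition certifies tw(G) ≤ 3. For the lower bound: the 4 vertex sets {c,e}, {d,f}, {b}, {a} are disjoint, each induces a connected subgraph, and every pair is joined by at least one edge of G. Contracting each set to a single vertex therefore yields K_{4} as a minor, and since treewidth is minor-monotone, tw(G) ≥ tw(K_{4}) = 3. The upper and lower bounds meet at 3, so that is the treewidth.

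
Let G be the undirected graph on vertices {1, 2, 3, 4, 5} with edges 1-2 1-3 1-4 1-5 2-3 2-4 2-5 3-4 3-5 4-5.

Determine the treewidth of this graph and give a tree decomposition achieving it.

Treewidth 4.
One such decomposition:
Bags: B1 = {1, 2, 3, 4, 5}
Tree: (single bag)

With just one bag of size 5, the width is 5 − 1 = 4, so tw(G) ≤ 4. For the lower bound, the 5 vertices {1, 2, 3, 4, 5} are pairwise adjacent, and any tree decomposition puts a clique entirely inside one bag — forcing width ≥ 4. Therefore the treewidth is 4.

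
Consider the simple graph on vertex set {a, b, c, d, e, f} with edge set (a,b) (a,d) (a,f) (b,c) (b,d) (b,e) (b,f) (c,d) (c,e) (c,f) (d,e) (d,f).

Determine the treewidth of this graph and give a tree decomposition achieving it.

Treewidth 3.
Bags: B1 = {a, b, d, f}  B2 = {b, c, d, f}  B3 = {b, c, d, e}
Tree: B1–B2, B2–B3

Every bag has size at most 4, so the width is 4 − 1 = 3 and tw(G) ≤ 3. On the other hand G contains the 4-clique {b, c, d, e}. A clique must lie in a single bag of any decomposition, so no decomposition can have width below 3. Hence tw(G) = 3 exactly.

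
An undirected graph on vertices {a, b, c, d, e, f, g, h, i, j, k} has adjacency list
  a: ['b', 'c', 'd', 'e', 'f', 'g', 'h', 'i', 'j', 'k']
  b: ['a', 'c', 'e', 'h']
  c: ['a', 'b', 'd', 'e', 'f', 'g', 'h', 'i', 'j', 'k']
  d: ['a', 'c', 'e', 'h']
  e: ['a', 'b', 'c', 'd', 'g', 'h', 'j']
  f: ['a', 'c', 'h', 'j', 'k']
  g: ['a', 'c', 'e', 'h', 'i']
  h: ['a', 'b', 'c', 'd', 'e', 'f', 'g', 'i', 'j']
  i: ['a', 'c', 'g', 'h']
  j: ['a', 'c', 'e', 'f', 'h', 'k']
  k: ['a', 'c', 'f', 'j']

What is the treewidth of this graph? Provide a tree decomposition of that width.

The largest bag has 5 vertices, giving width 4; this decomposition certifies tw(G) ≤ 4. On the other hand G contains the 5-clique {a, c, d, e, h}. A clique must lie in a single bag of any decomposition, so no decomposition can have width below 4. The upper and lower bounds meet at 4, so that is the treewidth.

Treewidth 4.
Bags: B1 = {a, c, e, g, h}  B2 = {a, c, e, h, j}  B3 = {a, c, f, h, j}  B4 = {a, c, f, j, k}  B5 = {a, c, g, h, i}  B6 = {a, c, d, e, h}  B7 = {a, b, c, e, h}
Tree: B1–B2, B2–B3, B3–B4, B1–B5, B2–B6, B1–B7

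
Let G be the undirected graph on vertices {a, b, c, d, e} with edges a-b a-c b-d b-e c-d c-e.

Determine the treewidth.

A width-2 tree decomposition is:
Bags: B1 = {b, c, d}  B2 = {a, b, c}  B3 = {b, c, e}
Tree: B1–B2, B2–B3
Each bag holds 3 vertices, so the decomposition has width 2, which upper-bounds the treewidth. For the lower bound, G contains the cycle c–d–b–a–c, so G is not a forest; only forests have treewidth ≤ 1, hence tw(G) ≥ 2. The upper and lower bounds meet at 2, so that is the treewidth.

2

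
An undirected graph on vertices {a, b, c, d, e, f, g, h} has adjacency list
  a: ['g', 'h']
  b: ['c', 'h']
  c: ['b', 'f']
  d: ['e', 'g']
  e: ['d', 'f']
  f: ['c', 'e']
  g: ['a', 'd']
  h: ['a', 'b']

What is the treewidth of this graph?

A width-2 tree decomposition is:
Bags: B1 = {d, e, f}  B2 = {d, f, g}  B3 = {a, f, g}  B4 = {a, f, h}  B5 = {b, f, h}  B6 = {b, c, f}
Tree: B1–B2, B2–B3, B3–B4, B4–B5, B5–B6
Each bag holds 3 vertices, so the decomposition has width 2, which upper-bounds the treewidth. The edges f–e–d–g–a–h–b–c–f form a cycle, so G is not a tree and its treewidth is at least 2. Combining the bounds, tw(G) = 2.

2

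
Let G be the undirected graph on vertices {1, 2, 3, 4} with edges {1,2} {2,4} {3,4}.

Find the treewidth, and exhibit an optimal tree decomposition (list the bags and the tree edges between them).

Treewidth 1.
One such decomposition:
Bags: B1 = {1, 2}  B2 = {2, 4}  B3 = {3, 4}
Tree: B1–B2, B2–B3

The largest bag has 2 vertices, giving width 1; this decomposition certifies tw(G) ≤ 1. Since G has at least one edge (e.g. 2–1), it is not an edgeless graph, so tw(G) ≥ 1. Hence tw(G) = 1 exactly.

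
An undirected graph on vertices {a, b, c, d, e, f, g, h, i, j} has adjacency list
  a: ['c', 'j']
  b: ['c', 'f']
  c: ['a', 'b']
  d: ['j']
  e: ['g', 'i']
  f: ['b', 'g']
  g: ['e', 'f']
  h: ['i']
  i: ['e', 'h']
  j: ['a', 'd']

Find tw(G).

1

A width-1 tree decomposition is:
Bags: B1 = {d, j}  B2 = {a, j}  B3 = {a, c}  B4 = {b, c}  B5 = {b, f}  B6 = {f, g}  B7 = {e, g}  B8 = {e, i}  B9 = {h, i}
Tree: B1–B2, B2–B3, B3–B4, B4–B5, B5–B6, B6–B7, B7–B8, B8–B9
Each bag holds 2 vertices, so the decomposition has width 1, which upper-bounds the treewidth. G has an edge, so its treewidth is at least 1. Hence tw(G) = 1 exactly.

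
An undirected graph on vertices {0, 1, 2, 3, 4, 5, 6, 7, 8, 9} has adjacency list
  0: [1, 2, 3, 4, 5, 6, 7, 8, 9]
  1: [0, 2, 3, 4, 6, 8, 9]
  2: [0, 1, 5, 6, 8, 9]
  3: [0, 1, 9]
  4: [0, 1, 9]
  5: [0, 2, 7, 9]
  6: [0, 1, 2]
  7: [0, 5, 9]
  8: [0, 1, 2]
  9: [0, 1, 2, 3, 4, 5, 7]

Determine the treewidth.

A width-3 tree decomposition is:
Bags: B1 = {0, 2, 5, 9}  B2 = {0, 1, 2, 9}  B3 = {0, 1, 2, 8}  B4 = {0, 1, 2, 6}  B5 = {0, 1, 4, 9}  B6 = {0, 5, 7, 9}  B7 = {0, 1, 3, 9}
Tree: B1–B2, B2–B3, B2–B4, B2–B5, B1–B6, B5–B7
Every bag has size at most 4, so the width is 4 − 1 = 3 and tw(G) ≤ 3. On the other hand G contains the 4-clique {0, 1, 2, 8}. A clique must lie in a single bag of any decomposition, so no decomposition can have width below 3. The upper and lower bounds meet at 3, so that is the treewidth.

3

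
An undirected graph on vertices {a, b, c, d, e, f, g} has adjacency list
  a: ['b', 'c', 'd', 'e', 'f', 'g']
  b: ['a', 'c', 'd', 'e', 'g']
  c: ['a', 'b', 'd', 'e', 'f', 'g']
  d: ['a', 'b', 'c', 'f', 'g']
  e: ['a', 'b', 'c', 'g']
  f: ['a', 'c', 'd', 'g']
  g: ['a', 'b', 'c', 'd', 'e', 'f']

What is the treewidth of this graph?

A width-4 tree decomposition is:
Bags: B1 = {a, b, c, d, g}  B2 = {a, b, c, e, g}  B3 = {a, c, d, f, g}
Tree: B1–B2, B1–B3
Every bag has size at most 5, so the width is 5 − 1 = 4 and tw(G) ≤ 4. For the lower bound, the 5 vertices {a, c, d, f, g} are pairwise adjacent, and any tree decomposition puts a clique entirely inside one bag — forcing width ≥ 4. Hence tw(G) = 4 exactly.

4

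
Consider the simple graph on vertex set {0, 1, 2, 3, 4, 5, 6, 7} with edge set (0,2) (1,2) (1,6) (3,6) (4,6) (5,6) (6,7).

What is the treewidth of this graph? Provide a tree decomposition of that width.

Treewidth 1.
One such decomposition:
Bags: B1 = {5, 6}  B2 = {1, 6}  B3 = {1, 2}  B4 = {4, 6}  B5 = {0, 2}  B6 = {3, 6}  B7 = {6, 7}
Tree: B1–B2, B2–B3, B1–B4, B3–B5, B1–B6, B1–B7

The largest bag has 2 vertices, giving width 1; this decomposition certifies tw(G) ≤ 1. Any graph with an edge has treewidth ≥ 1, and G has the edge 5–6. Combining the bounds, tw(G) = 1.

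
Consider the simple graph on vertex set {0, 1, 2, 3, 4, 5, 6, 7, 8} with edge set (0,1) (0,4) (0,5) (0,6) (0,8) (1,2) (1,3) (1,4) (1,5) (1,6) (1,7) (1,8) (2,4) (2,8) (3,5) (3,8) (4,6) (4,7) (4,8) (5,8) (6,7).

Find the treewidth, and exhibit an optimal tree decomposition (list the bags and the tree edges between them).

Every bag has size at most 4, so the width is 4 − 1 = 3 and tw(G) ≤ 3. Conversely, {1, 3, 5, 8} is a clique of size 4, and the vertices of any clique must share a bag in every tree decomposition; so some bag has ≥ 4 vertices and tw(G) ≥ 3. Therefore the treewidth is 3.

Treewidth 3.
One optimal decomposition is:
Bags: B1 = {0, 1, 4, 6}  B2 = {0, 1, 4, 8}  B3 = {1, 2, 4, 8}  B4 = {0, 1, 5, 8}  B5 = {1, 3, 5, 8}  B6 = {1, 4, 6, 7}
Tree: B1–B2, B2–B3, B2–B4, B4–B5, B1–B6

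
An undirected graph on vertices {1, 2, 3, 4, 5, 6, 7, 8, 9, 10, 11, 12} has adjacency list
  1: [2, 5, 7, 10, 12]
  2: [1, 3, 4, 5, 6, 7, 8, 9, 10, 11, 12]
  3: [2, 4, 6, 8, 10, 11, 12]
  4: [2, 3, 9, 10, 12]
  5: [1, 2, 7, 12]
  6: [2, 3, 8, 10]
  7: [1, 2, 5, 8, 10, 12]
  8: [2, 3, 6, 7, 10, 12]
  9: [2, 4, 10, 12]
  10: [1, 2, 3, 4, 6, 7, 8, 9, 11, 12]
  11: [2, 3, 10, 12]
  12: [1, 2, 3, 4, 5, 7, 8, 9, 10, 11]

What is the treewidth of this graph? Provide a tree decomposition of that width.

Every bag has size at most 5, so the width is 5 − 1 = 4 and tw(G) ≤ 4. Conversely, {1, 2, 7, 10, 12} is a clique of size 5, and the vertices of any clique must share a bag in every tree decomposition; so some bag has ≥ 5 vertices and tw(G) ≥ 4. Hence tw(G) = 4 exactly.

Treewidth 4.
Bags: B1 = {2, 3, 8, 10, 12}  B2 = {2, 3, 4, 10, 12}  B3 = {2, 3, 10, 11, 12}  B4 = {2, 7, 8, 10, 12}  B5 = {2, 3, 6, 8, 10}  B6 = {2, 4, 9, 10, 12}  B7 = {1, 2, 7, 10, 12}  B8 = {1, 2, 5, 7, 12}
Tree: B1–B2, B1–B3, B1–B4, B1–B5, B2–B6, B4–B7, B7–B8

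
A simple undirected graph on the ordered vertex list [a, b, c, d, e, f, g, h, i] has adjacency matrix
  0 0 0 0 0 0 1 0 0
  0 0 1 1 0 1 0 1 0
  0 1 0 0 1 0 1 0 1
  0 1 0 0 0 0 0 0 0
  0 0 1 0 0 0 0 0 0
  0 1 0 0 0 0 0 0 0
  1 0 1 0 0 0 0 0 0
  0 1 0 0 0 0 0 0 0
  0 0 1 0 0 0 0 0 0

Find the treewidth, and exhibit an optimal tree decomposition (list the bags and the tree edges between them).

Treewidth 1.
One optimal decomposition is:
Bags: B1 = {b, c}  B2 = {c, e}  B3 = {c, i}  B4 = {b, d}  B5 = {c, g}  B6 = {b, f}  B7 = {a, g}  B8 = {b, h}
Tree: B1–B2, B2–B3, B1–B4, B2–B5, B1–B6, B5–B7, B4–B8

Every bag has size at most 2, so the width is 2 − 1 = 1 and tw(G) ≤ 1. Any graph with an edge has treewidth ≥ 1, and G has the edge b–c. Combining the bounds, tw(G) = 1.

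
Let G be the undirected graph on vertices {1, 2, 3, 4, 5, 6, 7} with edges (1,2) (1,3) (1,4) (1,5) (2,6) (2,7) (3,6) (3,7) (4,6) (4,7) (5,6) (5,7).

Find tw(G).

A width-3 tree decomposition is:
Bags: B1 = {1, 2, 6, 7}  B2 = {1, 5, 6, 7}  B3 = {1, 4, 6, 7}  B4 = {1, 3, 6, 7}
Tree: B1–B2, B2–B3, B3–B4
The largest bag has 4 vertices, giving width 3; this decomposition certifies tw(G) ≤ 3. For the lower bound: the 4 vertex sets {1,2}, {5,6}, {7}, {4} are disjoint, each induces a connected subgraph, and every pair is joined by at least one edge of G. Contracting each set to a single vertex therefore yields K_{4} as a minor, and since treewidth is minor-monotone, tw(G) ≥ tw(K_{4}) = 3. The upper and lower bounds meet at 3, so that is the treewidth.

3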